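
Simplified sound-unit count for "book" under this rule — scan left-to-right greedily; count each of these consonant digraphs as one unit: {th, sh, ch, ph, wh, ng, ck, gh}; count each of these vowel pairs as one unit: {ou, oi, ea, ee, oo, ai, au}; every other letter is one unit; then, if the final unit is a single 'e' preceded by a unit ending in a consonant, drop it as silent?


Word: "book" (4 letters)
Left-to-right scan:
  [1] 'b' (letter)
  [2] 'oo' (vowel-pair)
  [3] 'k' (letter)
Units from scan: 3
Sound units = 3 units


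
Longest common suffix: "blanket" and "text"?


Word 1: "blanket"
Word 2: "text"
Comparing from end:
  Pos -1: 't' == 't'
  Pos -2: 'e' != 'x' (stop)
LCS = "t" (length 1)


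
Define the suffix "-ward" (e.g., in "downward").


Suffix: -ward
As in: downward -> down + -ward
Meaning = in the direction of


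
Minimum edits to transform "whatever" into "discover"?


Word 1: "whatever" (length 8)
Word 2: "discover" (length 8)
One optimal edit sequence (insert/delete/substitute each cost 1):
  1. substitute 'w' -> 'd'  (+1)
  2. substitute 'h' -> 'i'  (+1)
  3. substitute 'a' -> 's'  (+1)
  4. substitute 't' -> 'c'  (+1)
  5. substitute 'e' -> 'o'  (+1)
  6. keep 'v'
  7. keep 'e'
  8. keep 'r'
Total edit operations: 5
Edit distance = 5


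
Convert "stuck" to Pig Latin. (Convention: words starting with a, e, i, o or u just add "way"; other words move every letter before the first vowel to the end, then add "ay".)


Word: "stuck"
Starts with consonant(s) → move to end, add 'ay'
Consonant cluster: "st"
Pig Latin = "uckstay"


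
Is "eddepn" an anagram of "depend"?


Word 1: "depend" → sorted: ddeenp
Word 2: "eddepn" → sorted: ddeenp
Same letters? ddeenp == ddeenp
Anagram = Yes


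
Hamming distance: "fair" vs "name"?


Comparing character by character (same length = 4):
  Pos 0: 'f' vs 'n' !=
  Pos 1: 'a' vs 'a' =
  Pos 2: 'i' vs 'm' !=
  Pos 3: 'r' vs 'e' !=
Hamming distance = 3


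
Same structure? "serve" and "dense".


Pattern of "serve": [0, 1, 2, 3, 1]
Pattern of "dense": [0, 1, 2, 3, 1]
Patterns match
Same pattern = Yes


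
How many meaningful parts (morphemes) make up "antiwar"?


Word: "antiwar"
Morphemes: anti- / war
Each morpheme carries meaning
= 2 morphemes


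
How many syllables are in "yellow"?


Word: "yellow"
Syllable breakdown: yel-low
Counting: 2 parts
= 2 syllables


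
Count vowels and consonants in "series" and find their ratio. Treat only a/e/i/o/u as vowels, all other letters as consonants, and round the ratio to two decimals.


Word: "series"
Vowels (a,e,i,o,u): 3
Consonants: 3
Ratio = 3/3
= 1.00


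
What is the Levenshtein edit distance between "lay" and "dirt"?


Word 1: "lay" (length 3)
Word 2: "dirt" (length 4)
One optimal edit sequence (insert/delete/substitute each cost 1):
  1. insert 'd'  (+1)
  2. substitute 'l' -> 'i'  (+1)
  3. substitute 'a' -> 'r'  (+1)
  4. substitute 'y' -> 't'  (+1)
Total edit operations: 4
Edit distance = 4


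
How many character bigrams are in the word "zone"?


Word: "zone" (length 4)
Number of 2-grams = length - 2 + 1 = 4 - 2 + 1
= 3


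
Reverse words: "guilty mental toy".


Original: "guilty mental toy"
Words (1..n): guilty | mental | toy
Reversed (n..1): toy | mental | guilty
Result = "toy mental guilty"


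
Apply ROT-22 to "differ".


Word: "differ"
Shift: 22
Each letter → (letter + shift) mod 26:
  'd' (3) + 22 = 25 → 'z'
  'i' (8) + 22 = 4 → 'e'
  'f' (5) + 22 = 1 → 'b'
  'f' (5) + 22 = 1 → 'b'
  'e' (4) + 22 = 0 → 'a'
  'r' (17) + 22 = 13 → 'n'
Result = "zebban"


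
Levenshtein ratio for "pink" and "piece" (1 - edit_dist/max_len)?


Word 1: "pink" (length 4)
Word 2: "piece" (length 5)
One optimal edit sequence:
  1. keep 'p'
  2. keep 'i'
  3. insert 'e'  (+1)
  4. substitute 'n' -> 'c'  (+1)
  5. substitute 'k' -> 'e'  (+1)
Edit distance = 3
Max length = max(4, 5) = 5
Similarity = 1 - 3/5
= 0.4000


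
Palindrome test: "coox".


Word: "coox"
Reversed: "xooc"
Forward == Backward? coox != xooc
Palindrome = No


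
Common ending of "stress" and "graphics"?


Word 1: "stress"
Word 2: "graphics"
Comparing from end:
  Pos -1: 's' == 's'
  Pos -2: 's' != 'c' (stop)
LCS = "s" (length 1)


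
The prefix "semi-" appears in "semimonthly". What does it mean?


Prefix: semi-
Example: semimonthly = semi- + monthly
Meaning = half


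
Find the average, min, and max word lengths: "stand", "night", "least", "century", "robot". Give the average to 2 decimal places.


Lengths: "stand"=5, "night"=5, "least"=5, "century"=7, "robot"=5
Sum = 27, Count = 5
Average = 27/5 = 5.40
= avg=5.40, min=5, max=7


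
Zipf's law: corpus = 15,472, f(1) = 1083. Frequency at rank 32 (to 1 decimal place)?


Zipf's law: f(r) = f(1) / r
f(1) = 1083
f(32) = 1083 / 32
= 33.8 occurrences


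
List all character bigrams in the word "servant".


Word: "servant" (length 7)
Number of bigrams = 7 - 2 + 1 = 6
  Position 0: "se"
  Position 1: "er"
  Position 2: "rv"
  Position 3: "va"
  Position 4: "an"
  Position 5: "nt"
Bigrams = "se", "er", "rv", "va", "an", "nt"


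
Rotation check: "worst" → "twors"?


Word: "worst", Candidate: "twors"
Method: check if candidate is substring of word+word
"worstworst" contains "twors"? Yes
Is rotation = Yes


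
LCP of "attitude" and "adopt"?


Word 1: "attitude"
Word 2: "adopt"
Comparing from start:
  Pos 0: 'a' == 'a'
  Pos 1: 't' != 'd' (stop)
LCP = "a" (length 1)


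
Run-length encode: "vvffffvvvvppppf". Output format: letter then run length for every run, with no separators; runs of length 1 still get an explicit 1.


String: "vvffffvvvvppppf"
Scanning for consecutive runs:
  'v' x 2
  'f' x 4
  'v' x 4
  'p' x 4
  'f' x 1
RLE = "v2f4v4p4f1"


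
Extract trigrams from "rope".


Word: "rope" (length 4)
Number of trigrams = 4 - 3 + 1 = 2
  Position 0: "rop"
  Position 1: "ope"
Trigrams = "rop", "ope"


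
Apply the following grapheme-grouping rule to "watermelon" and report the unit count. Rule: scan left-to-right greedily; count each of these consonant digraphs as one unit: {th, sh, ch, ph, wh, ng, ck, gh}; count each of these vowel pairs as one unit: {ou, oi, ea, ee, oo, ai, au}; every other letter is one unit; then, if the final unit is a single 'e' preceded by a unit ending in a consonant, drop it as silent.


Word: "watermelon" (10 letters)
Left-to-right scan:
  1. 'w' (letter)
  2. 'a' (letter)
  3. 't' (letter)
  4. 'e' (letter)
  5. 'r' (letter)
  6. 'm' (letter)
  7. 'e' (letter)
  8. 'l' (letter)
  9. 'o' (letter)
  10. 'n' (letter)
Units from scan: 10
Sound units = 10 units


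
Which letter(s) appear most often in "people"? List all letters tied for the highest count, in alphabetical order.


Word: "people"
Letter counts:
  'e': 2
  'l': 1
  'o': 1
  'p': 2
Maximum count = 2
Most frequent = 'e', 'p' (2 times each)


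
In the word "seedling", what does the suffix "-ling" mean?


Suffix: -ling
As in: seedling -> seed + -ling
Meaning = small / young


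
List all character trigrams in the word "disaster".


Word: "disaster" (length 8)
Number of trigrams = 8 - 3 + 1 = 6
  Position 0: "dis"
  Position 1: "isa"
  Position 2: "sas"
  Position 3: "ast"
  Position 4: "ste"
  Position 5: "ter"
Trigrams = "dis", "isa", "sas", "ast", "ste", "ter"


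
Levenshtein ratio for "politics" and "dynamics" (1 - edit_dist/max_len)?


Word 1: "politics" (length 8)
Word 2: "dynamics" (length 8)
One optimal edit sequence:
  1. substitute 'p' -> 'd'  (+1)
  2. substitute 'o' -> 'y'  (+1)
  3. substitute 'l' -> 'n'  (+1)
  4. substitute 'i' -> 'a'  (+1)
  5. substitute 't' -> 'm'  (+1)
  6. keep 'i'
  7. keep 'c'
  8. keep 's'
Edit distance = 5
Max length = max(8, 8) = 8
Similarity = 1 - 5/8
= 0.3750


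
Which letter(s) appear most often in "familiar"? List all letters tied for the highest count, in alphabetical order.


Word: "familiar"
Letter counts:
  'a': 2
  'f': 1
  'i': 2
  'l': 1
  'm': 1
  'r': 1
Maximum count = 2
Most frequent = 'a', 'i' (2 times each)


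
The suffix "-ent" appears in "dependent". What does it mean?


Suffix: -ent
Example: dependent (depend + -ent)
Meaning = one who / that which


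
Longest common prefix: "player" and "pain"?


Word 1: "player"
Word 2: "pain"
Comparing from start:
  Pos 0: 'p' == 'p'
  Pos 1: 'l' != 'a' (stop)
LCP = "p" (length 1)


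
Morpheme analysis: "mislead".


Word: "mislead"
Morphemes: mis- | lead
Each morpheme carries meaning
= 2 morphemes


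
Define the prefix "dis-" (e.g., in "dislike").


Prefix: dis-
Example: dislike (dis- + like)
Meaning = not / opposite


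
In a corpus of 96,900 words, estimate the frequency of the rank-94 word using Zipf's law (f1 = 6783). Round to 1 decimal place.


Zipf's law: f(r) = f(1) / r
f(1) = 6783
f(94) = 6783 / 94
= 72.2 occurrences


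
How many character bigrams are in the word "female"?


Word: "female" (length 6)
Number of 2-grams = length - 2 + 1 = 6 - 2 + 1
= 5


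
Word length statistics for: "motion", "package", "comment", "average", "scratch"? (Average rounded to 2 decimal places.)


Lengths: "motion"=6, "package"=7, "comment"=7, "average"=7, "scratch"=7
Sum = 34, Count = 5
Average = 34/5 = 6.80
= avg=6.80, min=6, max=7


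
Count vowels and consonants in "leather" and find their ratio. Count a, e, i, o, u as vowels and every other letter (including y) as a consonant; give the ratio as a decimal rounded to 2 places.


Word: "leather"
Vowels (a,e,i,o,u): 3
Consonants: 4
Ratio = 3/4
= 0.75


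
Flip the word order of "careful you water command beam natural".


Original: "careful you water command beam natural"
Words (1..n): careful | you | water | command | beam | natural
Reversed (n..1): natural | beam | command | water | you | careful
Result = "natural beam command water you careful"


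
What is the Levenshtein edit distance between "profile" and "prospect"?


Word 1: "profile" (length 7)
Word 2: "prospect" (length 8)
One optimal edit sequence (insert/delete/substitute each cost 1):
  1. keep 'p'
  2. keep 'r'
  3. keep 'o'
  4. insert 's'  (+1)
  5. substitute 'f' -> 'p'  (+1)
  6. substitute 'i' -> 'e'  (+1)
  7. substitute 'l' -> 'c'  (+1)
  8. substitute 'e' -> 't'  (+1)
Total edit operations: 5
Edit distance = 5


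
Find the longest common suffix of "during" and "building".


Word 1: "during"
Word 2: "building"
Comparing from end:
  Pos -1: 'g' == 'g'
  Pos -2: 'n' == 'n'
  Pos -3: 'i' == 'i'
  Pos -4: 'r' != 'd' (stop)
LCS = "ing" (length 3)


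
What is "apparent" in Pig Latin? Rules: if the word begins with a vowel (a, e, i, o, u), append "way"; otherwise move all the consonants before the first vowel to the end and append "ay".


Word: "apparent"
Starts with vowel → add 'way'
Pig Latin = "apparentway"


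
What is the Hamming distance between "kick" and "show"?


Comparing character by character (same length = 4):
  Pos 0: 'k' vs 's' !=
  Pos 1: 'i' vs 'h' !=
  Pos 2: 'c' vs 'o' !=
  Pos 3: 'k' vs 'w' !=
Hamming distance = 4


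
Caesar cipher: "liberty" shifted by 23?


Word: "liberty"
Shift: 23
Each letter → (letter + shift) mod 26:
  'l' (11) + 23 = 8 → 'i'
  'i' (8) + 23 = 5 → 'f'
  'b' (1) + 23 = 24 → 'y'
  'e' (4) + 23 = 1 → 'b'
  'r' (17) + 23 = 14 → 'o'
  't' (19) + 23 = 16 → 'q'
  'y' (24) + 23 = 21 → 'v'
Result = "ifyboqv"


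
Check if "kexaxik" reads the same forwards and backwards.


Word: "kexaxik"
Reversed: "kixaxek"
Forward == Backward? kexaxik != kixaxek
Palindrome = No


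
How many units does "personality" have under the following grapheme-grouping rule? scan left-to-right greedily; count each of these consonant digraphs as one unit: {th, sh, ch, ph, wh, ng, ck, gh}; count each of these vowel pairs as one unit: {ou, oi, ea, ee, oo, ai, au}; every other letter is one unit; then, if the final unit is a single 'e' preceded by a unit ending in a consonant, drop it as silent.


Word: "personality" (11 letters)
Left-to-right scan:
  1. 'p' (letter)
  2. 'e' (letter)
  3. 'r' (letter)
  4. 's' (letter)
  5. 'o' (letter)
  6. 'n' (letter)
  7. 'a' (letter)
  8. 'l' (letter)
  9. 'i' (letter)
  10. 't' (letter)
  11. 'y' (letter)
Units from scan: 11
Sound units = 11 units


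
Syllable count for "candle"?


Word: "candle"
Syllable breakdown: can | dle
Counting: 2 parts
= 2 syllables


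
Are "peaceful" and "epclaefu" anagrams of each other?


Word 1: "peaceful" → sorted: aceeflpu
Word 2: "epclaefu" → sorted: aceeflpu
Same letters? aceeflpu == aceeflpu
Anagram = Yes


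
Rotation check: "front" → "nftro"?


Word: "front", Candidate: "nftro"
Method: check if candidate is substring of word+word
"frontfront" contains "nftro"? No
Is rotation = No


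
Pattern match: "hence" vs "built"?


Pattern of "hence": [0, 1, 2, 3, 1]
Pattern of "built": [0, 1, 2, 3, 4]
Patterns do not match
Same pattern = No


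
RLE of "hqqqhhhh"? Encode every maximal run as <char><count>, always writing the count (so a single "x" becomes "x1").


String: "hqqqhhhh"
Scanning for consecutive runs:
  'h' x 1
  'q' x 3
  'h' x 4
RLE = "h1q3h4"


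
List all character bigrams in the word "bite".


Word: "bite" (length 4)
Number of bigrams = 4 - 2 + 1 = 3
  Position 0: "bi"
  Position 1: "it"
  Position 2: "te"
Bigrams = "bi", "it", "te"


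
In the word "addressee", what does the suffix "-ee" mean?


Suffix: -ee
As in: addressee -> address + -ee
Meaning = one who receives


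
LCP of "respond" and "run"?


Word 1: "respond"
Word 2: "run"
Comparing from start:
  Pos 0: 'r' == 'r'
  Pos 1: 'e' != 'u' (stop)
LCP = "r" (length 1)


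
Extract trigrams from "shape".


Word: "shape" (length 5)
Number of trigrams = 5 - 3 + 1 = 3
  Position 0: "sha"
  Position 1: "hap"
  Position 2: "ape"
Trigrams = "sha", "hap", "ape"


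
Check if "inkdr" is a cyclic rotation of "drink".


Word: "drink", Candidate: "inkdr"
Method: check if candidate is substring of word+word
"drinkdrink" contains "inkdr"? Yes
Is rotation = Yes


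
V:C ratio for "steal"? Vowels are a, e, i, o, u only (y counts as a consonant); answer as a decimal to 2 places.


Word: "steal"
Vowels (a,e,i,o,u): 2
Consonants: 3
Ratio = 2/3
= 0.67


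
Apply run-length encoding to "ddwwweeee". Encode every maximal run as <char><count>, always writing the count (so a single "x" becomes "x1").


String: "ddwwweeee"
Scanning for consecutive runs:
  'd' x 2
  'w' x 3
  'e' x 4
RLE = "d2w3e4"


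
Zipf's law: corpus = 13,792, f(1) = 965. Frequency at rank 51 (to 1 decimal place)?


Zipf's law: f(r) = f(1) / r
f(1) = 965
f(51) = 965 / 51
= 18.9 occurrences


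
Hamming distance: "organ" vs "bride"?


Comparing character by character (same length = 5):
  Pos 0: 'o' vs 'b' !=
  Pos 1: 'r' vs 'r' =
  Pos 2: 'g' vs 'i' !=
  Pos 3: 'a' vs 'd' !=
  Pos 4: 'n' vs 'e' !=
Hamming distance = 4


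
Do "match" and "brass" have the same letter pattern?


Pattern of "match": [0, 1, 2, 3, 4]
Pattern of "brass": [0, 1, 2, 3, 3]
Patterns do not match
Same pattern = No


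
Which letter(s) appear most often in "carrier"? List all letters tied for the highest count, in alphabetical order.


Word: "carrier"
Letter counts:
  'a': 1
  'c': 1
  'e': 1
  'i': 1
  'r': 3
Maximum count = 3
Most frequent = 'r' (3 times each)


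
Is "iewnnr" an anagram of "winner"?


Word 1: "winner" → sorted: einnrw
Word 2: "iewnnr" → sorted: einnrw
Same letters? einnrw == einnrw
Anagram = Yes


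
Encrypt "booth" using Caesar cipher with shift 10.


Word: "booth"
Shift: 10
Each letter → (letter + shift) mod 26:
  'b' (1) + 10 = 11 → 'l'
  'o' (14) + 10 = 24 → 'y'
  'o' (14) + 10 = 24 → 'y'
  't' (19) + 10 = 3 → 'd'
  'h' (7) + 10 = 17 → 'r'
Result = "lyydr"


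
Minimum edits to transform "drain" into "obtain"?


Word 1: "drain" (length 5)
Word 2: "obtain" (length 6)
One optimal edit sequence (insert/delete/substitute each cost 1):
  1. insert 'o'  (+1)
  2. substitute 'd' -> 'b'  (+1)
  3. substitute 'r' -> 't'  (+1)
  4. keep 'a'
  5. keep 'i'
  6. keep 'n'
Total edit operations: 3
Edit distance = 3


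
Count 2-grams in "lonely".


Word: "lonely" (length 6)
Number of 2-grams = length - 2 + 1 = 6 - 2 + 1
= 5


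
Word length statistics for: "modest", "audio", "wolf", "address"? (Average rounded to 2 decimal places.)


Lengths: "modest"=6, "audio"=5, "wolf"=4, "address"=7
Sum = 22, Count = 4
Average = 22/4 = 5.50
= avg=5.50, min=4, max=7


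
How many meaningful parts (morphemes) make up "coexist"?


Word: "coexist"
Morphemes: co- + exist
Each morpheme carries meaning
= 2 morphemes


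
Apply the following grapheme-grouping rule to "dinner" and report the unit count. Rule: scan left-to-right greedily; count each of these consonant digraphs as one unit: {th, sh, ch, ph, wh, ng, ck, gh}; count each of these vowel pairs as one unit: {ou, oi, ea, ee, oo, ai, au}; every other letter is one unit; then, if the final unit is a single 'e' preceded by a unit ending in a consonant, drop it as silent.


Word: "dinner" (6 letters)
Left-to-right scan:
  (1) 'd' (letter)
  (2) 'i' (letter)
  (3) 'n' (letter)
  (4) 'n' (letter)
  (5) 'e' (letter)
  (6) 'r' (letter)
Units from scan: 6
Sound units = 6 units


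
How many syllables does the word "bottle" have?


Word: "bottle"
Syllable breakdown: bot / tle
Counting: 2 parts
= 2 syllables


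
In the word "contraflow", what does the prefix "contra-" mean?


Prefix: contra-
As in: contraflow -> contra- + flow
Meaning = against


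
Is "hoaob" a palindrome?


Word: "hoaob"
Reversed: "boaoh"
Forward == Backward? hoaob != boaoh
Palindrome = No


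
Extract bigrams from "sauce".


Word: "sauce" (length 5)
Number of bigrams = 5 - 2 + 1 = 4
  Position 0: "sa"
  Position 1: "au"
  Position 2: "uc"
  Position 3: "ce"
Bigrams = "sa", "au", "uc", "ce"


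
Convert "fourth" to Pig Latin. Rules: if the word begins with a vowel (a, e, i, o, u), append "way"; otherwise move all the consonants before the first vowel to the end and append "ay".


Word: "fourth"
Starts with consonant(s) → move to end, add 'ay'
Consonant cluster: "f"
Pig Latin = "ourthfay"


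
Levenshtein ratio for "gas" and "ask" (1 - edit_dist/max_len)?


Word 1: "gas" (length 3)
Word 2: "ask" (length 3)
One optimal edit sequence:
  1. delete 'g'  (+1)
  2. keep 'a'
  3. keep 's'
  4. insert 'k'  (+1)
Edit distance = 2
Max length = max(3, 3) = 3
Similarity = 1 - 2/3
= 0.3333


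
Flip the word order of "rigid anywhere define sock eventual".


Original: "rigid anywhere define sock eventual"
Words (1..n): rigid | anywhere | define | sock | eventual
Reversed (n..1): eventual | sock | define | anywhere | rigid
Result = "eventual sock define anywhere rigid"


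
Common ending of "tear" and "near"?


Word 1: "tear"
Word 2: "near"
Comparing from end:
  Pos -1: 'r' == 'r'
  Pos -2: 'a' == 'a'
  Pos -3: 'e' == 'e'
  Pos -4: 't' != 'n' (stop)
LCS = "ear" (length 3)


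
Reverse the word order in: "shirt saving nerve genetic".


Original: "shirt saving nerve genetic"
Words (1..n): shirt | saving | nerve | genetic
Reversed (n..1): genetic | nerve | saving | shirt
Result = "genetic nerve saving shirt"


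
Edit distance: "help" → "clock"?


Word 1: "help" (length 4)
Word 2: "clock" (length 5)
One optimal edit sequence (insert/delete/substitute each cost 1):
  1. insert 'c'  (+1)
  2. substitute 'h' -> 'l'  (+1)
  3. substitute 'e' -> 'o'  (+1)
  4. substitute 'l' -> 'c'  (+1)
  5. substitute 'p' -> 'k'  (+1)
Total edit operations: 5
Edit distance = 5


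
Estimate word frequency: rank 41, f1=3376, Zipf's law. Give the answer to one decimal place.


Zipf's law: f(r) = f(1) / r
f(1) = 3376
f(41) = 3376 / 41
= 82.3 occurrences


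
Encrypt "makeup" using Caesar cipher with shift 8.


Word: "makeup"
Shift: 8
Each letter → (letter + shift) mod 26:
  'm' (12) + 8 = 20 → 'u'
  'a' (0) + 8 = 8 → 'i'
  'k' (10) + 8 = 18 → 's'
  'e' (4) + 8 = 12 → 'm'
  'u' (20) + 8 = 2 → 'c'
  'p' (15) + 8 = 23 → 'x'
Result = "uismcx"


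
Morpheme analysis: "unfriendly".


Word: "unfriendly"
Morphemes: un- | friend | -ly
Each morpheme carries meaning
= 3 morphemes


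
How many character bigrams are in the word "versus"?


Word: "versus" (length 6)
Number of 2-grams = length - 2 + 1 = 6 - 2 + 1
= 5


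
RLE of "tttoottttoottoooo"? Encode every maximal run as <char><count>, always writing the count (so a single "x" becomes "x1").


String: "tttoottttoottoooo"
Scanning for consecutive runs:
  't' x 3
  'o' x 2
  't' x 4
  'o' x 2
  't' x 2
  'o' x 4
RLE = "t3o2t4o2t2o4"


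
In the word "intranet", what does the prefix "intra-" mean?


Prefix: intra-
Example: intranet (intra- + net)
Meaning = within


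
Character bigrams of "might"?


Word: "might" (length 5)
Number of bigrams = 5 - 2 + 1 = 4
  Position 0: "mi"
  Position 1: "ig"
  Position 2: "gh"
  Position 3: "ht"
Bigrams = "mi", "ig", "gh", "ht"


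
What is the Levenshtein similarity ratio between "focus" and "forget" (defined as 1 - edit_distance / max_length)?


Word 1: "focus" (length 5)
Word 2: "forget" (length 6)
One optimal edit sequence:
  1. keep 'f'
  2. keep 'o'
  3. insert 'r'  (+1)
  4. substitute 'c' -> 'g'  (+1)
  5. substitute 'u' -> 'e'  (+1)
  6. substitute 's' -> 't'  (+1)
Edit distance = 4
Max length = max(5, 6) = 6
Similarity = 1 - 4/6
= 0.3333


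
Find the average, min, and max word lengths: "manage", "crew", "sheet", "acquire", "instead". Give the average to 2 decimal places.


Lengths: "manage"=6, "crew"=4, "sheet"=5, "acquire"=7, "instead"=7
Sum = 29, Count = 5
Average = 29/5 = 5.80
= avg=5.80, min=4, max=7


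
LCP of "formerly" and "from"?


Word 1: "formerly"
Word 2: "from"
Comparing from start:
  Pos 0: 'f' == 'f'
  Pos 1: 'o' != 'r' (stop)
LCP = "f" (length 1)


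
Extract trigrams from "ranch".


Word: "ranch" (length 5)
Number of trigrams = 5 - 3 + 1 = 3
  Position 0: "ran"
  Position 1: "anc"
  Position 2: "nch"
Trigrams = "ran", "anc", "nch"


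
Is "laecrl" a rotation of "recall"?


Word: "recall", Candidate: "laecrl"
Method: check if candidate is substring of word+word
"recallrecall" contains "laecrl"? No
Is rotation = No


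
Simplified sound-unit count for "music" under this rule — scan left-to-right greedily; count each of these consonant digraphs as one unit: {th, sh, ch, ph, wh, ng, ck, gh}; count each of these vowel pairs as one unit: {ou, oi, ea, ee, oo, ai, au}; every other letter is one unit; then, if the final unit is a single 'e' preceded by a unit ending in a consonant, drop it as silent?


Word: "music" (5 letters)
Left-to-right scan:
  [1] 'm' (letter)
  [2] 'u' (letter)
  [3] 's' (letter)
  [4] 'i' (letter)
  [5] 'c' (letter)
Units from scan: 5
Sound units = 5 units


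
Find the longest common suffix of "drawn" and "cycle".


Word 1: "drawn"
Word 2: "cycle"
Comparing from end:
  Pos -1: 'n' != 'e' (stop)
LCS = "" (length 0)


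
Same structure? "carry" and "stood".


Pattern of "carry": [0, 1, 2, 2, 3]
Pattern of "stood": [0, 1, 2, 2, 3]
Patterns match
Same pattern = Yes


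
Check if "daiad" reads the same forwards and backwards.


Word: "daiad"
Reversed: "daiad"
Forward == Backward? daiad == daiad
Palindrome = Yes


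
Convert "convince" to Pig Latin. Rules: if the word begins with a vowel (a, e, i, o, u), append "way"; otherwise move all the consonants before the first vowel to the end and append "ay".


Word: "convince"
Starts with consonant(s) → move to end, add 'ay'
Consonant cluster: "c"
Pig Latin = "onvincecay"


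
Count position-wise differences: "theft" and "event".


Comparing character by character (same length = 5):
  Pos 0: 't' vs 'e' !=
  Pos 1: 'h' vs 'v' !=
  Pos 2: 'e' vs 'e' =
  Pos 3: 'f' vs 'n' !=
  Pos 4: 't' vs 't' =
Hamming distance = 3


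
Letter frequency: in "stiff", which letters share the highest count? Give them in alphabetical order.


Word: "stiff"
Letter counts:
  'f': 2
  'i': 1
  's': 1
  't': 1
Maximum count = 2
Most frequent = 'f' (2 times each)


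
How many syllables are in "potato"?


Word: "potato"
Syllable breakdown: po-ta-to
Counting: 3 parts
= 3 syllables


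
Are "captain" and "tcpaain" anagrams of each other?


Word 1: "captain" → sorted: aacinpt
Word 2: "tcpaain" → sorted: aacinpt
Same letters? aacinpt == aacinpt
Anagram = Yes


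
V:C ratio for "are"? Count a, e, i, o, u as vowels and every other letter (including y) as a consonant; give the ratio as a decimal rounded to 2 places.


Word: "are"
Vowels (a,e,i,o,u): 2
Consonants: 1
Ratio = 2/1
= 2.00


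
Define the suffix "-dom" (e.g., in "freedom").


Suffix: -dom
Example: freedom = free + -dom
Meaning = state / realm


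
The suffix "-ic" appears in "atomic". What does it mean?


Suffix: -ic
As in: atomic -> atom + -ic
Meaning = relating to


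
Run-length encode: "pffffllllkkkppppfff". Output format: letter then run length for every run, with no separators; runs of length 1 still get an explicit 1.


String: "pffffllllkkkppppfff"
Scanning for consecutive runs:
  'p' x 1
  'f' x 4
  'l' x 4
  'k' x 3
  'p' x 4
  'f' x 3
RLE = "p1f4l4k3p4f3"


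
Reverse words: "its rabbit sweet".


Original: "its rabbit sweet"
Words (1..n): its | rabbit | sweet
Reversed (n..1): sweet | rabbit | its
Result = "sweet rabbit its"


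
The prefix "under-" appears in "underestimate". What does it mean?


Prefix: under-
As in: underestimate -> under- + estimate
Meaning = insufficient


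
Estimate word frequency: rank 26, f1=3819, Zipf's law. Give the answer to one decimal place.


Zipf's law: f(r) = f(1) / r
f(1) = 3819
f(26) = 3819 / 26
= 146.9 occurrences


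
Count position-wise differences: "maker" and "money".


Comparing character by character (same length = 5):
  Pos 0: 'm' vs 'm' =
  Pos 1: 'a' vs 'o' !=
  Pos 2: 'k' vs 'n' !=
  Pos 3: 'e' vs 'e' =
  Pos 4: 'r' vs 'y' !=
Hamming distance = 3


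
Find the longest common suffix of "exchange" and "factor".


Word 1: "exchange"
Word 2: "factor"
Comparing from end:
  Pos -1: 'e' != 'r' (stop)
LCS = "" (length 0)


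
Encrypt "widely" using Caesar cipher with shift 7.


Word: "widely"
Shift: 7
Each letter → (letter + shift) mod 26:
  'w' (22) + 7 = 3 → 'd'
  'i' (8) + 7 = 15 → 'p'
  'd' (3) + 7 = 10 → 'k'
  'e' (4) + 7 = 11 → 'l'
  'l' (11) + 7 = 18 → 's'
  'y' (24) + 7 = 5 → 'f'
Result = "dpklsf"


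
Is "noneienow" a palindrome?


Word: "noneienow"
Reversed: "woneienon"
Forward == Backward? noneienow != woneienon
Palindrome = No


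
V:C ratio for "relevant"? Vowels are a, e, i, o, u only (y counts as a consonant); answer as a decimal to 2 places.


Word: "relevant"
Vowels (a,e,i,o,u): 3
Consonants: 5
Ratio = 3/5
= 0.60


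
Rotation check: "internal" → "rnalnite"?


Word: "internal", Candidate: "rnalnite"
Method: check if candidate is substring of word+word
"internalinternal" contains "rnalnite"? No
Is rotation = No


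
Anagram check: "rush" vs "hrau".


Word 1: "rush" → sorted: hrsu
Word 2: "hrau" → sorted: ahru
Same letters? hrsu != ahru
Anagram = No


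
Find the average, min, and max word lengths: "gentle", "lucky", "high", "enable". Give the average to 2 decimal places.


Lengths: "gentle"=6, "lucky"=5, "high"=4, "enable"=6
Sum = 21, Count = 4
Average = 21/4 = 5.25
= avg=5.25, min=4, max=6


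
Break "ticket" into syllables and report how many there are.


Word: "ticket"
Syllable breakdown: tick-et
Counting: 2 parts
= 2 syllables


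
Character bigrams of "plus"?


Word: "plus" (length 4)
Number of bigrams = 4 - 2 + 1 = 3
  Position 0: "pl"
  Position 1: "lu"
  Position 2: "us"
Bigrams = "pl", "lu", "us"


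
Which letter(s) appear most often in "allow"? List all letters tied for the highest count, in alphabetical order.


Word: "allow"
Letter counts:
  'a': 1
  'l': 2
  'o': 1
  'w': 1
Maximum count = 2
Most frequent = 'l' (2 times each)


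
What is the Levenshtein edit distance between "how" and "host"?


Word 1: "how" (length 3)
Word 2: "host" (length 4)
One optimal edit sequence (insert/delete/substitute each cost 1):
  1. keep 'h'
  2. keep 'o'
  3. insert 's'  (+1)
  4. substitute 'w' -> 't'  (+1)
Total edit operations: 2
Edit distance = 2


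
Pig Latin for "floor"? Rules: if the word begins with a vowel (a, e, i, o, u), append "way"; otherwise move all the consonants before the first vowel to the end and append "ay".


Word: "floor"
Starts with consonant(s) → move to end, add 'ay'
Consonant cluster: "fl"
Pig Latin = "oorflay"


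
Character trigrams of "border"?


Word: "border" (length 6)
Number of trigrams = 6 - 3 + 1 = 4
  Position 0: "bor"
  Position 1: "ord"
  Position 2: "rde"
  Position 3: "der"
Trigrams = "bor", "ord", "rde", "der"


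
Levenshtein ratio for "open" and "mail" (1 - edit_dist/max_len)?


Word 1: "open" (length 4)
Word 2: "mail" (length 4)
One optimal edit sequence:
  1. substitute 'o' -> 'm'  (+1)
  2. substitute 'p' -> 'a'  (+1)
  3. substitute 'e' -> 'i'  (+1)
  4. substitute 'n' -> 'l'  (+1)
Edit distance = 4
Max length = max(4, 4) = 4
Similarity = 1 - 4/4
= 0.0000


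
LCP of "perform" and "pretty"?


Word 1: "perform"
Word 2: "pretty"
Comparing from start:
  Pos 0: 'p' == 'p'
  Pos 1: 'e' != 'r' (stop)
LCP = "p" (length 1)


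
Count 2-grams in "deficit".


Word: "deficit" (length 7)
Number of 2-grams = length - 2 + 1 = 7 - 2 + 1
= 6


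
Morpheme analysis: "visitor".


Word: "visitor"
Morphemes: visit / -or
Each morpheme carries meaning
= 2 morphemes


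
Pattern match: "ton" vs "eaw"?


Pattern of "ton": [0, 1, 2]
Pattern of "eaw": [0, 1, 2]
Patterns match
Same pattern = Yes


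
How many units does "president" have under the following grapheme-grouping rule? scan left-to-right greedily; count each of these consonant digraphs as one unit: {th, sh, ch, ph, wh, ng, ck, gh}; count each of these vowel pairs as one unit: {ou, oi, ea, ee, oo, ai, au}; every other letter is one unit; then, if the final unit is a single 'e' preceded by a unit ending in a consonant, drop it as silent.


Word: "president" (9 letters)
Left-to-right scan:
  [1] 'p' (letter)
  [2] 'r' (letter)
  [3] 'e' (letter)
  [4] 's' (letter)
  [5] 'i' (letter)
  [6] 'd' (letter)
  [7] 'e' (letter)
  [8] 'n' (letter)
  [9] 't' (letter)
Units from scan: 9
Sound units = 9 units


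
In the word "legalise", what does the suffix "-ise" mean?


Suffix: -ise
Example: legalise = legal + -ise
Meaning = to make


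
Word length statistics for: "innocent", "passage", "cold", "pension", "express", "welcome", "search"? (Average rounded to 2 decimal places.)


Lengths: "innocent"=8, "passage"=7, "cold"=4, "pension"=7, "express"=7, "welcome"=7, "search"=6
Sum = 46, Count = 7
Average = 46/7 = 6.57
= avg=6.57, min=4, max=8


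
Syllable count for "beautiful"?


Word: "beautiful"
Syllable breakdown: beau-ti-ful
Counting: 3 parts
= 3 syllables


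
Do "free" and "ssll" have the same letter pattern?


Pattern of "free": [0, 1, 2, 2]
Pattern of "ssll": [0, 0, 1, 1]
Patterns do not match
Same pattern = No


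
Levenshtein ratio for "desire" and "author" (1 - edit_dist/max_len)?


Word 1: "desire" (length 6)
Word 2: "author" (length 6)
One optimal edit sequence:
  1. substitute 'd' -> 'a'  (+1)
  2. substitute 'e' -> 'u'  (+1)
  3. substitute 's' -> 't'  (+1)
  4. substitute 'i' -> 'h'  (+1)
  5. substitute 'r' -> 'o'  (+1)
  6. substitute 'e' -> 'r'  (+1)
Edit distance = 6
Max length = max(6, 6) = 6
Similarity = 1 - 6/6
= 0.0000


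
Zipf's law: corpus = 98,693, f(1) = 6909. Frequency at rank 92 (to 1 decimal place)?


Zipf's law: f(r) = f(1) / r
f(1) = 6909
f(92) = 6909 / 92
= 75.1 occurrences


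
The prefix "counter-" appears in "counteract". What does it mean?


Prefix: counter-
Example: counteract (counter- + act)
Meaning = against / opposite


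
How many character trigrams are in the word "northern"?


Word: "northern" (length 8)
Number of 3-grams = length - 3 + 1 = 8 - 3 + 1
= 6


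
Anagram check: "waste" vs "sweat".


Word 1: "waste" → sorted: aestw
Word 2: "sweat" → sorted: aestw
Same letters? aestw == aestw
Anagram = Yes


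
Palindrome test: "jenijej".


Word: "jenijej"
Reversed: "jejinej"
Forward == Backward? jenijej != jejinej
Palindrome = No


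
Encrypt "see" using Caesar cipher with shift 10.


Word: "see"
Shift: 10
Each letter → (letter + shift) mod 26:
  's' (18) + 10 = 2 → 'c'
  'e' (4) + 10 = 14 → 'o'
  'e' (4) + 10 = 14 → 'o'
Result = "coo"


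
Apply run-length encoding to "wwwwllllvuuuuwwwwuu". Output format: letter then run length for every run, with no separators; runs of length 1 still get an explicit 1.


String: "wwwwllllvuuuuwwwwuu"
Scanning for consecutive runs:
  'w' x 4
  'l' x 4
  'v' x 1
  'u' x 4
  'w' x 4
  'u' x 2
RLE = "w4l4v1u4w4u2"


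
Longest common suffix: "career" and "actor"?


Word 1: "career"
Word 2: "actor"
Comparing from end:
  Pos -1: 'r' == 'r'
  Pos -2: 'e' != 'o' (stop)
LCS = "r" (length 1)


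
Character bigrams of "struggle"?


Word: "struggle" (length 8)
Number of bigrams = 8 - 2 + 1 = 7
  Position 0: "st"
  Position 1: "tr"
  Position 2: "ru"
  Position 3: "ug"
  Position 4: "gg"
  Position 5: "gl"
  Position 6: "le"
Bigrams = "st", "tr", "ru", "ug", "gg", "gl", "le"


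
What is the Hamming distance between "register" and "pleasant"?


Comparing character by character (same length = 8):
  Pos 0: 'r' vs 'p' !=
  Pos 1: 'e' vs 'l' !=
  Pos 2: 'g' vs 'e' !=
  Pos 3: 'i' vs 'a' !=
  Pos 4: 's' vs 's' =
  Pos 5: 't' vs 'a' !=
  Pos 6: 'e' vs 'n' !=
  Pos 7: 'r' vs 't' !=
Hamming distance = 7


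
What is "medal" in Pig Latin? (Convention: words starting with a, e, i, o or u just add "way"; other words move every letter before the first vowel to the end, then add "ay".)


Word: "medal"
Starts with consonant(s) → move to end, add 'ay'
Consonant cluster: "m"
Pig Latin = "edalmay"


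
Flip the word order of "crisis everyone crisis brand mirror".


Original: "crisis everyone crisis brand mirror"
Words (1..n): crisis | everyone | crisis | brand | mirror
Reversed (n..1): mirror | brand | crisis | everyone | crisis
Result = "mirror brand crisis everyone crisis"


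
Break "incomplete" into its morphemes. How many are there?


Word: "incomplete"
Morphemes: in- / complete
Each morpheme carries meaning
= 2 morphemes


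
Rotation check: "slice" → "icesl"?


Word: "slice", Candidate: "icesl"
Method: check if candidate is substring of word+word
"sliceslice" contains "icesl"? Yes
Is rotation = Yes


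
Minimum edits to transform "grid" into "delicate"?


Word 1: "grid" (length 4)
Word 2: "delicate" (length 8)
One optimal edit sequence (insert/delete/substitute each cost 1):
  1. insert 'd'  (+1)
  2. substitute 'g' -> 'e'  (+1)
  3. substitute 'r' -> 'l'  (+1)
  4. keep 'i'
  5. insert 'c'  (+1)
  6. insert 'a'  (+1)
  7. insert 't'  (+1)
  8. substitute 'd' -> 'e'  (+1)
Total edit operations: 7
Edit distance = 7


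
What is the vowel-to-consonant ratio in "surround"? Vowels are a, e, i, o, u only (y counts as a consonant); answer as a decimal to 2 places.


Word: "surround"
Vowels (a,e,i,o,u): 3
Consonants: 5
Ratio = 3/5
= 0.60


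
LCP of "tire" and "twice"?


Word 1: "tire"
Word 2: "twice"
Comparing from start:
  Pos 0: 't' == 't'
  Pos 1: 'i' != 'w' (stop)
LCP = "t" (length 1)


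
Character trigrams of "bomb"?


Word: "bomb" (length 4)
Number of trigrams = 4 - 3 + 1 = 2
  Position 0: "bom"
  Position 1: "omb"
Trigrams = "bom", "omb"


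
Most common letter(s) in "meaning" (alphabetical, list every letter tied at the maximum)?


Word: "meaning"
Letter counts:
  'a': 1
  'e': 1
  'g': 1
  'i': 1
  'm': 1
  'n': 2
Maximum count = 2
Most frequent = 'n' (2 times each)


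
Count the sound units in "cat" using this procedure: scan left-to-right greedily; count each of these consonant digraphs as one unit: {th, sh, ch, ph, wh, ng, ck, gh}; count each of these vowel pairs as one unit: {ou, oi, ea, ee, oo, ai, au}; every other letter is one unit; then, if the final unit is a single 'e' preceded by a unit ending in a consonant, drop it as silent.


Word: "cat" (3 letters)
Left-to-right scan:
  1. 'c' (letter)
  2. 'a' (letter)
  3. 't' (letter)
Units from scan: 3
Sound units = 3 units


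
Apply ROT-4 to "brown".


Word: "brown"
Shift: 4
Each letter → (letter + shift) mod 26:
  'b' (1) + 4 = 5 → 'f'
  'r' (17) + 4 = 21 → 'v'
  'o' (14) + 4 = 18 → 's'
  'w' (22) + 4 = 0 → 'a'
  'n' (13) + 4 = 17 → 'r'
Result = "fvsar"


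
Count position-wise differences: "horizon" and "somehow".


Comparing character by character (same length = 7):
  Pos 0: 'h' vs 's' !=
  Pos 1: 'o' vs 'o' =
  Pos 2: 'r' vs 'm' !=
  Pos 3: 'i' vs 'e' !=
  Pos 4: 'z' vs 'h' !=
  Pos 5: 'o' vs 'o' =
  Pos 6: 'n' vs 'w' !=
Hamming distance = 5


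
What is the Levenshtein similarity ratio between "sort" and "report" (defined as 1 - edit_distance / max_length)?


Word 1: "sort" (length 4)
Word 2: "report" (length 6)
One optimal edit sequence:
  1. insert 'r'  (+1)
  2. insert 'e'  (+1)
  3. substitute 's' -> 'p'  (+1)
  4. keep 'o'
  5. keep 'r'
  6. keep 't'
Edit distance = 3
Max length = max(4, 6) = 6
Similarity = 1 - 3/6
= 0.5000


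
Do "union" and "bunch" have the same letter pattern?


Pattern of "union": [0, 1, 2, 3, 1]
Pattern of "bunch": [0, 1, 2, 3, 4]
Patterns do not match
Same pattern = No


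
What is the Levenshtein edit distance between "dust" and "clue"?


Word 1: "dust" (length 4)
Word 2: "clue" (length 4)
One optimal edit sequence (insert/delete/substitute each cost 1):
  1. substitute 'd' -> 'c'  (+1)
  2. substitute 'u' -> 'l'  (+1)
  3. substitute 's' -> 'u'  (+1)
  4. substitute 't' -> 'e'  (+1)
Total edit operations: 4
Edit distance = 4


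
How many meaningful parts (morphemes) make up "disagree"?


Word: "disagree"
Morphemes: dis- + agree
Each morpheme carries meaning
= 2 morphemes


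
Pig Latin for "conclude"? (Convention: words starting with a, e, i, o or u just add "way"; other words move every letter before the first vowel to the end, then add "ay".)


Word: "conclude"
Starts with consonant(s) → move to end, add 'ay'
Consonant cluster: "c"
Pig Latin = "oncludecay"


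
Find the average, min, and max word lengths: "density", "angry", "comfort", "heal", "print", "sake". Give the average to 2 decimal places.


Lengths: "density"=7, "angry"=5, "comfort"=7, "heal"=4, "print"=5, "sake"=4
Sum = 32, Count = 6
Average = 32/6 = 5.33
= avg=5.33, min=4, max=7


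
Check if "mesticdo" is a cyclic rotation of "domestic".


Word: "domestic", Candidate: "mesticdo"
Method: check if candidate is substring of word+word
"domesticdomestic" contains "mesticdo"? Yes
Is rotation = Yes


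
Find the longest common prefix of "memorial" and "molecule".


Word 1: "memorial"
Word 2: "molecule"
Comparing from start:
  Pos 0: 'm' == 'm'
  Pos 1: 'e' != 'o' (stop)
LCP = "m" (length 1)


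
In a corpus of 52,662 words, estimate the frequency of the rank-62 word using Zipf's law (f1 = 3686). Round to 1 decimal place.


Zipf's law: f(r) = f(1) / r
f(1) = 3686
f(62) = 3686 / 62
= 59.5 occurrences


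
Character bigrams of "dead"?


Word: "dead" (length 4)
Number of bigrams = 4 - 2 + 1 = 3
  Position 0: "de"
  Position 1: "ea"
  Position 2: "ad"
Bigrams = "de", "ea", "ad"


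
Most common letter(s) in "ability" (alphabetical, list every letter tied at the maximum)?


Word: "ability"
Letter counts:
  'a': 1
  'b': 1
  'i': 2
  'l': 1
  't': 1
  'y': 1
Maximum count = 2
Most frequent = 'i' (2 times each)
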